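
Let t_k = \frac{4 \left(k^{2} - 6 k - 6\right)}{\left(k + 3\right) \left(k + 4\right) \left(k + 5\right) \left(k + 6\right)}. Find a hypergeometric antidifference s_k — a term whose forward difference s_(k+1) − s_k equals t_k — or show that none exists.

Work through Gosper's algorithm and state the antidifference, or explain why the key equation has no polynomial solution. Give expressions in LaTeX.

Ratio r(k) = (k**3 - k**2 - 23*k - 33)/(k**3 + k**2 - 48*k - 42).
A = k + 3, B = k + 7, C = k**2 - 6*k - 6.
f must satisfy (k + 3)·f(k+1) − (k + 6)·f(k) = k**2 - 6*k - 6.
Degrees (1,1,2) ⇒ d ≤ 3.
Coefficient equations give f(k) = -k*(k**2 + 132*k + 107)/120.
Get s_k = R·t_k = k*(-k**2 - 132*k - 107)/(30*(k + 3)*(k + 4)*(k + 5)) with R(k) = B(k−1)f(k)/C(k) = -k*(k + 6)*(k**2 + 132*k + 107)/(120*(k**2 - 6*k - 6)).
Δs = 4*(k**2 - 6*k - 6)/(k**4 + 18*k**3 + 119*k**2 + 342*k + 360), as required.

s_k = \frac{k \left(- k^{2} - 132 k - 107\right)}{30 \left(k + 3\right) \left(k + 4\right) \left(k + 5\right)}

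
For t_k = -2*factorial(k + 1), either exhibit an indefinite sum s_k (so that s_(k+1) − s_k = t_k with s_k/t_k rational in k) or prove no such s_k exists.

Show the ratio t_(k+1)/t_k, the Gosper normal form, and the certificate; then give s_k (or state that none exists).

Ratio r(k) = k + 2.
So A=k + 2 and B=1, with C=1.
Set up (k + 2)·f(k+1) − (1)·f(k) − (1) = 0.
Degrees (1,0,0) ⇒ d ≤ -1.
Bound -1 < 0, so the key equation has no polynomial solution.

none (Gosper's algorithm certifies no s_k)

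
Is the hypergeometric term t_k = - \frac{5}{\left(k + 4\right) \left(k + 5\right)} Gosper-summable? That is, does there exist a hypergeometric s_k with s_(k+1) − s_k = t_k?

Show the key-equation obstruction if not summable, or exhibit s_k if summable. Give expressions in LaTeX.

Yes. s_k = - \frac{5 k}{4 k + 16}.

t_(k+1)/t_k = (k + 4)/(k + 6).
So A=k + 4 and B=k + 6, with C=1.
Key eq: (k + 4)·f(k+1) = (k + 5)·f(k) + (1).
Degrees (1,1,0) ⇒ d ≤ 1.
Match coefficients ⇒ f(k) = k/4.
So s_k = (B(k−1)f/C)·t_k = (k*(k + 5)/4)·t_k = -5*k/(4*k + 16).
s_(k+1) − s_k = -5/(k**2 + 9*k + 20) = t_k.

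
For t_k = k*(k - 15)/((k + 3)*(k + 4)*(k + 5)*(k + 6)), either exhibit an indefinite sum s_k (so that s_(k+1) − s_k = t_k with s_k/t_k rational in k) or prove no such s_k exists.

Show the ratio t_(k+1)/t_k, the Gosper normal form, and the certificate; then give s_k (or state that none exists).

The ratio is (k - 14)*(k + 1)*(k + 3)/(k*(k - 15)*(k + 7)).
Factor: A=k + 3; B=k + 7; C=k**2 - 15*k.
Key eq: (k + 3)·f(k+1) = (k + 6)·f(k) + (k**2 - 15*k).
Bound: deg f ≤ 3.
Match coefficients ⇒ f(k) = -k*(k - 1)*(k + 33)/20.
Get s_k = R·t_k = -k*(k**2 + 32*k - 33)/(20*(k + 3)*(k + 4)*(k + 5)) with R(k) = B(k−1)f(k)/C(k) = -(k - 1)*(k + 6)*(k + 33)/(20*(k - 15)).
Verify: k*(k - 15)/(k**4 + 18*k**3 + 119*k**2 + 342*k + 360) matches t_k.

s_k = -k*(k**2 + 32*k - 33)/(20*(k + 3)*(k + 4)*(k + 5))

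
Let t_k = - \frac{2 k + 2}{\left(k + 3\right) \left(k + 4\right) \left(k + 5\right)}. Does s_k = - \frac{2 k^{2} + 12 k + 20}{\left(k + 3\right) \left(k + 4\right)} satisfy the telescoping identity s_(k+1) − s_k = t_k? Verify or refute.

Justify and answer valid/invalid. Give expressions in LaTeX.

valid (s_(k+1) − s_k reduces to t_k)

s_(k+1) = 2*(-6*k - (k + 1)**2 - 16)/((k + 4)*(k + 5))
s_(k+1) − s_k = 2*(-k - 1)/(k**3 + 12*k**2 + 47*k + 60)
(s_(k+1) − s_k) − t_k = 0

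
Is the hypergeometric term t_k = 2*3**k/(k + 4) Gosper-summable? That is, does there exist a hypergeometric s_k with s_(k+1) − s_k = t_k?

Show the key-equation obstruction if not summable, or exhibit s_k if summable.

Step 1: r(k) = 3*(k + 4)/(k + 5).
Factor: A=3*k + 12; B=k + 5; C=1.
Set up (3*k + 12)·f(k+1) − (k + 4)·f(k) − (1) = 0.
d = -1 from the (1,1,0) case.
d = -1 < 0 ⇒ no nonzero polynomial f; not summable.

No — key equation has no polynomial f.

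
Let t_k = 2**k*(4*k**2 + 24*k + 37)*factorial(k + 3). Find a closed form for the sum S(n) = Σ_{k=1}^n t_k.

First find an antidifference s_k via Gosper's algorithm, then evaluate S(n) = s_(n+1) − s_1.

The ratio is 2*(4*k**3 + 48*k**2 + 193*k + 260)/(4*k**2 + 24*k + 37).
Gosper form: A/B · C(k+1)/C(k) with A=2*k + 8, B=1, C=k**2 + 6*k + 37/4.
Need (2*k + 8)·f(k+1) − (1)·f(k) = k**2 + 6*k + 37/4.
d = 1 from the (1,0,2) case.
Match coefficients ⇒ f(k) = (2*k + 3)/4.
Certificate R = B(k−1)f/C = (2*k + 3)/(4*k**2 + 24*k + 37) gives s_k = 2**k*(2*k + 3)*factorial(k + 3).
Verify: 2**k*(4*k**2 + 24*k + 37)*factorial(k + 3) matches t_k.
s_(n+1) = 2**(n + 1)*(2*n + 5)*factorial(n + 4) and s_(1) = 240, so S(n) = 4*2**n*n*factorial(n + 4) + 10*2**n*factorial(n + 4) - 240.

S(n) = 4*2**n*n*factorial(n + 4) + 10*2**n*factorial(n + 4) - 240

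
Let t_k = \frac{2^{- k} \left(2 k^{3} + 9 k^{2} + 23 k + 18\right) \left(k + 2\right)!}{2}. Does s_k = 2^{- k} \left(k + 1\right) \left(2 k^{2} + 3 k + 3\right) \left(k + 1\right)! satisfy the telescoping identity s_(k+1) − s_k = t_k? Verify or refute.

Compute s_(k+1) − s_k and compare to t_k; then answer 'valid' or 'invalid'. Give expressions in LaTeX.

s_(k+1) = (k + 2)*(2*k**2 + 7*k + 8)*factorial(k + 2)/(2*2**k)
s_(k+1) − s_k = (2*k**4 + 11*k**3 + 34*k**2 + 48*k + 26)*factorial(k + 1)/(2*2**k)
(s_(k+1) − s_k) − t_k = -(2*k**3 + 7*k**2 + 16*k + 10)*factorial(k + 1)/(2*2**k)

Invalid: residual - \frac{2^{- k} \left(2 k^{3} + 7 k^{2} + 16 k + 10\right) \left(k + 1\right)!}{2} ≠ 0.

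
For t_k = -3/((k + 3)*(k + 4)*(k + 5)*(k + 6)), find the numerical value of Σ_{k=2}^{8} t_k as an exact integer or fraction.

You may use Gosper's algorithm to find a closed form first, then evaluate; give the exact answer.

The ratio is (k + 3)/(k + 7).
Factor: A=k + 3; B=k + 7; C=1.
Key eq: (k + 3)·f(k+1) = (k + 6)·f(k) + (1).
Bound: deg f ≤ 3.
Solve for f: f(k) = k*(k**2 + 12*k + 47)/180 (degree 3 ≤ 3).
Certificate R = B(k−1)f/C = k*(k + 6)*(k**2 + 12*k + 47)/180 gives s_k = k*(-k**2 - 12*k - 47)/(60*(k + 3)*(k + 4)*(k + 5)).
Δs = -3/(k**4 + 18*k**3 + 119*k**2 + 342*k + 360), as required.
Evaluate s at k=9 and k=2: -59/3640 and -1/84; difference -47/10920.

Σ = -47/10920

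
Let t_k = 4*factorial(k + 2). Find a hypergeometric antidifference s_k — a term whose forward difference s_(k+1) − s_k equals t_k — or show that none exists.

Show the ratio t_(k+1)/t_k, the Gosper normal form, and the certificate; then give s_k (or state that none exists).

Ratio r(k) = k + 3.
Normal form (A,B,C) = (k + 3, 1, 1).
Set up (k + 3)·f(k+1) − (1)·f(k) − (1) = 0.
Degrees (1,0,0) ⇒ d ≤ -1.
deg f ≤ -1 is impossible — no certificate.

no hypergeometric antidifference exists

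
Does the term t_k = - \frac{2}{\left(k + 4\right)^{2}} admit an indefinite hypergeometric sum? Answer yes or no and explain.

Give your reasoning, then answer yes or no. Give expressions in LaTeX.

Compute t_(k+1)/t_k: get (k + 4)**2/(k + 5)**2.
Normal form (A,B,C) = (k**2 + 8*k + 16, k**2 + 10*k + 25, 1).
f must satisfy (k**2 + 8*k + 16)·f(k+1) − (k**2 + 8*k + 16)·f(k) = 1.
From deg A=2, deg B=2, deg C=0: d=0.
Generic f = c0 gives residual -1; -1 = 0 cannot hold, so t_k is not Gosper-summable.

No; the coefficient equations for f are inconsistent.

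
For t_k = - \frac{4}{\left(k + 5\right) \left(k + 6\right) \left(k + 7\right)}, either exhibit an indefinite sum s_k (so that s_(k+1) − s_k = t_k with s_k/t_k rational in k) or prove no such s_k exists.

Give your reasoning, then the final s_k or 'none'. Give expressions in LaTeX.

The ratio is (k + 5)/(k + 8).
A = k + 5, B = k + 8, C = 1.
Set up (k + 5)·f(k+1) − (k + 7)·f(k) − (1) = 0.
Degrees (1,1,0) ⇒ d ≤ 2.
Solve for f: f(k) = k*(k + 11)/60 (degree 2 ≤ 2).
Get s_k = R·t_k = k*(-k - 11)/(15*(k + 5)*(k + 6)) with R(k) = B(k−1)f(k)/C(k) = k*(k + 7)*(k + 11)/60.
Verify: -4/(k**3 + 18*k**2 + 107*k + 210) matches t_k.

s_k = \frac{k \left(- k - 11\right)}{15 \left(k + 5\right) \left(k + 6\right)}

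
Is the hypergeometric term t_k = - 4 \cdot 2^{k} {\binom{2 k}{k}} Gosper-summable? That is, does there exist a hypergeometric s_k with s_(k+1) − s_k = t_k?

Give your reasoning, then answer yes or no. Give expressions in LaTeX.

Ratio r(k) = 4*(2*k + 1)/(k + 1).
So A=8*k + 4 and B=k + 1, with C=1.
Set up (8*k + 4)·f(k+1) − (k)·f(k) − (1) = 0.
Bound: deg f ≤ -1.
deg f ≤ -1 is impossible — no certificate.

No. Not Gosper-summable.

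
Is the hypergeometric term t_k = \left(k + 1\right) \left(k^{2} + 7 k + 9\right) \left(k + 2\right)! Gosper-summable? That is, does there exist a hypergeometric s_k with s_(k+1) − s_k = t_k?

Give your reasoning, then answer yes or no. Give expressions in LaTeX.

Yes. s_k = \left(k^{2} + 4 k - 3\right) \left(k + 2\right)!.

Ratio r(k) = (k + 2)*(k + 3)*(7*k + (k + 1)**2 + 16)/((k + 1)*(k**2 + 7*k + 9)).
Normal form (A,B,C) = (k + 3, 1, k**3 + 8*k**2 + 16*k + 9).
Set up (k + 3)·f(k+1) − (1)·f(k) − (k**3 + 8*k**2 + 16*k + 9) = 0.
d = 2 from the (1,0,3) case.
Solving with deg f ≤ 2: f(k) = k**2 + 4*k - 3.
Then R = B(k−1)f/C = (k**2 + 4*k - 3)/((k + 1)*(k**2 + 7*k + 9)), so s_k = R(k)·t_k = (k**2 + 4*k - 3)*factorial(k + 2).
s_(k+1) − s_k = (k + 1)*(k**2 + 7*k + 9)*factorial(k + 2) = t_k.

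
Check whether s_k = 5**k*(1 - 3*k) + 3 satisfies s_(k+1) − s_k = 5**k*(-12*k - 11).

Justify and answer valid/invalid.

valid (s_(k+1) − s_k reduces to t_k)

s_(k+1) = -5*5**k*(3*k + 2) + 3
s_(k+1) − s_k = 5**k*(-12*k - 11)
(s_(k+1) − s_k) − t_k = 0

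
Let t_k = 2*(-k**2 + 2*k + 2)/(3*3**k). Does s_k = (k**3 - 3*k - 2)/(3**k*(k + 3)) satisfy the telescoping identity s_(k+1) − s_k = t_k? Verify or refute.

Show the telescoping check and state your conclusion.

s_(k+1) = (-3*k + (k + 1)**3 - 5)/(3*3**k*(k + 4))
s_(k+1) − s_k = 2*(-k**4 - 3*k**3 + 9*k**2 + 19*k + 6)/(3*3**k*(k**2 + 7*k + 12))
(s_(k+1) − s_k) − t_k = 2*(2*k**3 + 5*k**2 - 19*k - 18)/(3*3**k*(k**2 + 7*k + 12))

Invalid: residual 2*(2*k**3 + 5*k**2 - 19*k - 18)/(3*3**k*(k**2 + 7*k + 12)) ≠ 0.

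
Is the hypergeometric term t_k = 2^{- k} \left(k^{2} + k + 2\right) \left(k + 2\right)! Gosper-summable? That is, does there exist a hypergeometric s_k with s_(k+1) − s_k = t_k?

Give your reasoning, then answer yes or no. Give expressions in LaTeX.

Yes. s_k = 2^{1 - k} \left(k - 1\right) \left(k + 2\right)!.

t_(k+1)/t_k = (k + 3)*(k + (k + 1)**2 + 3)/(2*(k**2 + k + 2)).
A = k/2 + 3/2, B = 1, C = k**2 + k + 2.
Key eq: (k/2 + 3/2)·f(k+1) = (1)·f(k) + (k**2 + k + 2).
deg f ≤ 1 (via 1,0,2).
Match coefficients ⇒ f(k) = 2*(k - 1).
Certificate R = B(k−1)f/C = 2*(k - 1)/(k**2 + k + 2) gives s_k = 2**(1 - k)*(k - 1)*factorial(k + 2).
s_(k+1) − s_k = (k**2 + k + 2)*factorial(k + 2)/2**k = t_k.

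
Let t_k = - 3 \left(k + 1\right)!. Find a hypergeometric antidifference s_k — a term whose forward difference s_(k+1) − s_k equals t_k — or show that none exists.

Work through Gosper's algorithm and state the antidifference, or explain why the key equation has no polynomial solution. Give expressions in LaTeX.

Ratio r(k) = k + 2.
So A=k + 2 and B=1, with C=1.
Set up (k + 2)·f(k+1) − (1)·f(k) − (1) = 0.
Bound: deg f ≤ -1.
Bound -1 < 0, so the key equation has no polynomial solution.

not Gosper-summable; s_k does not exist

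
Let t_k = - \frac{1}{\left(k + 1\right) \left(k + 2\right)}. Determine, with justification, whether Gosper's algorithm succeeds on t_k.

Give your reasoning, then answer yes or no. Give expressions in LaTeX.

Yes. s_k = - \frac{k}{k + 1}.

Compute t_(k+1)/t_k: get (k + 1)/(k + 3).
Gosper form: A/B · C(k+1)/C(k) with A=k + 1, B=k + 3, C=1.
f must satisfy (k + 1)·f(k+1) − (k + 2)·f(k) = 1.
From deg A=1, deg B=1, deg C=0: d=1.
Solving with deg f ≤ 1: f(k) = k.
So s_k = (B(k−1)f/C)·t_k = (k*(k + 2))·t_k = -k/(k + 1).
Verify: -1/(k**2 + 3*k + 2) matches t_k.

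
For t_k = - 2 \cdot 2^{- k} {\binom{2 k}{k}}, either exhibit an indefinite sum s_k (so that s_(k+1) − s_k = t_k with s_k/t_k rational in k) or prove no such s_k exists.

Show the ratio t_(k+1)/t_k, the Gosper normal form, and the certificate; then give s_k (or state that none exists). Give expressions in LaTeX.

none (Gosper's algorithm certifies no s_k)

r(k) = (2*k + 1)/(k + 1) after simplifying.
Normal form (A,B,C) = (2*k + 1, k + 1, 1).
Need (2*k + 1)·f(k+1) − (k)·f(k) = 1.
From deg A=1, deg B=1, deg C=0: d=-1.
d = -1 < 0 ⇒ no nonzero polynomial f; not summable.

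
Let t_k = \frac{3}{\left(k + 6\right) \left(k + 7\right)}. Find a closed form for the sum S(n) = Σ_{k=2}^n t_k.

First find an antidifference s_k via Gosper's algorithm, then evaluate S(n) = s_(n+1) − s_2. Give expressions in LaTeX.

The ratio is (k + 6)/(k + 8).
A = k + 6, B = k + 8, C = 1.
Need (k + 6)·f(k+1) − (k + 7)·f(k) = 1.
deg f ≤ 1 (via 1,1,0).
A polynomial solution: f(k) = k/6.
So s_k = (B(k−1)f/C)·t_k = (k*(k + 7)/6)·t_k = k/(2*(k + 6)).
s_(k+1) − s_k = 3/(k**2 + 13*k + 42) = t_k.
Evaluate: s_(n+1) = (n + 1)/(2*(n + 7)); subtract s_(2) = 1/8 ⇒ S(n) = 3*(n - 1)/(8*(n + 7)).

S(n) = \frac{3 \left(n - 1\right)}{8 \left(n + 7\right)}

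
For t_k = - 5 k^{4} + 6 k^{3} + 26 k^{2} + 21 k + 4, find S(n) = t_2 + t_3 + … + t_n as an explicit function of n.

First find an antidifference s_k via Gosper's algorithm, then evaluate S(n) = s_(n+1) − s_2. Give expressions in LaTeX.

Step 1: r(k) = (5*k**4 + 14*k**3 - 14*k**2 - 71*k - 52)/(5*k**4 - 6*k**3 - 26*k**2 - 21*k - 4).
Gosper form: A/B · C(k+1)/C(k) with A=1, B=1, C=k**4 - 6*k**3/5 - 26*k**2/5 - 21*k/5 - 4/5.
Key eq: (1)·f(k+1) = (1)·f(k) + (k**4 - 6*k**3/5 - 26*k**2/5 - 21*k/5 - 4/5).
d = 5 from the (0,0,4) case.
Coefficient equations give f(k) = k*(k**4 - 4*k**3 - 4*k**2 + k + 2)/5.
R(k) = B(k−1)·f(k)/C(k) = k*(k**4 - 4*k**3 - 4*k**2 + k + 2)/(5*k**4 - 6*k**3 - 26*k**2 - 21*k - 4); s_k = R·t_k = k*(-k**4 + 4*k**3 + 4*k**2 - k - 2).
Δs = -5*k**4 + 6*k**3 + 26*k**2 + 21*k + 4, as required.
s_(n+1) = -n**5 - n**4 + 10*n**3 + 25*n**2 + 19*n + 4 and s_(2) = 56, so S(n) = -n**5 - n**4 + 10*n**3 + 25*n**2 + 19*n - 52.

S(n) = - n^{5} - n^{4} + 10 n^{3} + 25 n^{2} + 19 n - 52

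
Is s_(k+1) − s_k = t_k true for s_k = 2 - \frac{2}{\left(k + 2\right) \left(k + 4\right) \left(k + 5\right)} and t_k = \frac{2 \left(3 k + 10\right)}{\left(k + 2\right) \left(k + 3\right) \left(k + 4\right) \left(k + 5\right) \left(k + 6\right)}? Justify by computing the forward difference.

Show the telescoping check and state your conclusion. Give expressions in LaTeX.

valid; difference matches t_k

s_(k+1) = 2 - 2/((k + 3)*(k + 5)*(k + 6))
s_(k+1) − s_k = 2*(3*k + 10)/(k**5 + 20*k**4 + 155*k**3 + 580*k**2 + 1044*k + 720)
(s_(k+1) − s_k) − t_k = 0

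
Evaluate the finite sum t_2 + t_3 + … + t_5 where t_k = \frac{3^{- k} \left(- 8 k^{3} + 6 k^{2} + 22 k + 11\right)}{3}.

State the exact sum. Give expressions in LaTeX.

Σ = -680/243

Compute t_(k+1)/t_k: get (8*k**3 + 18*k**2 - 10*k - 31)/(3*(8*k**3 - 6*k**2 - 22*k - 11)).
Take A(k)=1/3, B(k)=1, C(k)=k**3 - 3*k**2/4 - 11*k/4 - 11/8.
Solve (1/3)·f(k+1) − (1)·f(k) = k**3 - 3*k**2/4 - 11*k/4 - 11/8.
deg f ≤ 3 (via 0,0,3).
Match coefficients ⇒ f(k) = -3*(4*k**3 + 3*k**2 - 2*k - 3)/8.
So s_k = (B(k−1)f/C)·t_k = (-3*(4*k**3 + 3*k**2 - 2*k - 3)/(8*k**3 - 6*k**2 - 22*k - 11))·t_k = (4*k**3 + 3*k**2 - 2*k - 3)/3**k.
Check: Δs_k = (-8*k**3 + 6*k**2 + 22*k + 11)/(3*3**k). ✓
Telescoping: Σ = s_(6) − s_(2) = 319/243 − (37/9) = -680/243.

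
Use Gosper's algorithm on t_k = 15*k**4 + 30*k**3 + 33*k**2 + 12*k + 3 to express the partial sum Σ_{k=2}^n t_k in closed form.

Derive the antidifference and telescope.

S(n) = 3*n**5 + 15*n**4 + 31*n**3 + 30*n**2 + 14*n - 93

Step 1: r(k) = (5*k**4 + 30*k**3 + 71*k**2 + 76*k + 31)/(5*k**4 + 10*k**3 + 11*k**2 + 4*k + 1).
So A=1 and B=1, with C=k**4 + 2*k**3 + 11*k**2/5 + 4*k/5 + 1/5.
f must satisfy (1)·f(k+1) − (1)·f(k) = k**4 + 2*k**3 + 11*k**2/5 + 4*k/5 + 1/5.
Bound: deg f ≤ 5.
Match coefficients ⇒ f(k) = k*(3*k**4 + k**2 - 3*k + 2)/15.
Get s_k = R·t_k = k*(3*k**4 + k**2 - 3*k + 2) with R(k) = B(k−1)f(k)/C(k) = k*(3*k**4 + k**2 - 3*k + 2)/(3*(5*k**4 + 10*k**3 + 11*k**2 + 4*k + 1)).
Check: Δs_k = 15*k**4 + 30*k**3 + 33*k**2 + 12*k + 3. ✓
s_(n+1) = 3*n**5 + 15*n**4 + 31*n**3 + 30*n**2 + 14*n + 3 and s_(2) = 96, so S(n) = 3*n**5 + 15*n**4 + 31*n**3 + 30*n**2 + 14*n - 93.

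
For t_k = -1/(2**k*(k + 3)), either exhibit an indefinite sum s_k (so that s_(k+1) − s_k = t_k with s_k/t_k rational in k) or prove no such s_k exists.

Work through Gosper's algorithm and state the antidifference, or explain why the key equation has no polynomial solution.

not Gosper-summable; s_k does not exist

Compute t_(k+1)/t_k: get (k + 3)/(2*(k + 4)).
Normal form (A,B,C) = (k/2 + 3/2, k + 4, 1).
Set up (k/2 + 3/2)·f(k+1) − (k + 3)·f(k) − (1) = 0.
deg f ≤ -1 (via 1,1,0).
d = -1 < 0 ⇒ no nonzero polynomial f; not summable.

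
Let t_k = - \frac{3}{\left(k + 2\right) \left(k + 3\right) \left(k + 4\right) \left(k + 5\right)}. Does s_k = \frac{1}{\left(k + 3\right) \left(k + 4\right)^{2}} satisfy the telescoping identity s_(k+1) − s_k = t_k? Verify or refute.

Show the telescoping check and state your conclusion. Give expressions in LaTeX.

s_(k+1) = 1/((k + 4)*(k + 5)**2)
s_(k+1) − s_k = (-3*k - 13)/(k**5 + 21*k**4 + 175*k**3 + 723*k**2 + 1480*k + 1200)
(s_(k+1) − s_k) − t_k = 2*(4*k + 17)/(k**6 + 23*k**5 + 217*k**4 + 1073*k**3 + 2926*k**2 + 4160*k + 2400)

Invalid: residual \frac{2 \left(4 k + 17\right)}{k^{6} + 23 k^{5} + 217 k^{4} + 1073 k^{3} + 2926 k^{2} + 4160 k + 2400} ≠ 0.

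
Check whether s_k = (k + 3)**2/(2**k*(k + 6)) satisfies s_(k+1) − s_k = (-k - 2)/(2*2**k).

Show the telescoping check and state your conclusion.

s_(k+1) = (k + 4)**2/(2*2**k*(k + 7))
s_(k+1) − s_k = (-k**3 - 12*k**2 - 38*k - 30)/(2*2**k*(k**2 + 13*k + 42))
(s_(k+1) − s_k) − t_k = 3*(k**2 + 10*k + 18)/(2*2**k*(k**2 + 13*k + 42))

Invalid: residual 3*(k**2 + 10*k + 18)/(2*2**k*(k**2 + 13*k + 42)) ≠ 0.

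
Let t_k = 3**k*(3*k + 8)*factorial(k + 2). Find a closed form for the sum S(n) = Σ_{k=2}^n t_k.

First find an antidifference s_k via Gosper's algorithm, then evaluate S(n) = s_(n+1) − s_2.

S(n) = 3*3**n*factorial(n + 3) - 216

The ratio is 3*(k + 3)*(3*k + 11)/(3*k + 8).
Normal form (A,B,C) = (3*k + 9, 1, k + 8/3).
f must satisfy (3*k + 9)·f(k+1) − (1)·f(k) = k + 8/3.
From deg A=1, deg B=0, deg C=1: d=0.
Match coefficients ⇒ f(k) = 1/3.
Get s_k = R·t_k = 3**k*factorial(k + 2) with R(k) = B(k−1)f(k)/C(k) = 1/(3*k + 8).
Check: Δs_k = 3**k*(3*k + 8)*factorial(k + 2). ✓
Σ_(k=2)^n t_k = s_(n+1) − s_(2) = (3**(n + 1)*factorial(n + 3)) − (216), i.e. 3*3**n*factorial(n + 3) - 216.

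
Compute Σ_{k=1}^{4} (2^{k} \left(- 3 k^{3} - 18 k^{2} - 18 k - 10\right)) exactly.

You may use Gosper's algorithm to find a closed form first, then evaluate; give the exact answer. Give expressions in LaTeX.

Σ = -12114

Ratio r(k) = 2*(3*k**3 + 27*k**2 + 63*k + 49)/(3*k**3 + 18*k**2 + 18*k + 10).
Factor: A=2; B=1; C=k**3 + 6*k**2 + 6*k + 10/3.
Solve (2)·f(k+1) − (1)·f(k) = k**3 + 6*k**2 + 6*k + 10/3.
Bound: deg f ≤ 3.
A polynomial solution: f(k) = (3*k**3 + 4)/3.
R(k) = B(k−1)·f(k)/C(k) = (3*k**3 + 4)/(3*k**3 + 18*k**2 + 18*k + 10); s_k = R·t_k = 2**k*(-3*k**3 - 4).
Δs = 2**k*(3*k**3 - 6*(k + 1)**3 - 4), as required.
Telescoping: Σ = s_(5) − s_(1) = -12128 − (-14) = -12114.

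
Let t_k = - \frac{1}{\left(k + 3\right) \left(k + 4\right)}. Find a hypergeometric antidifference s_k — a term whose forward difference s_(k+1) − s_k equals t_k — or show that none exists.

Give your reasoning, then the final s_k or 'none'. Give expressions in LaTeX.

s_k = - \frac{k}{3 k + 9}

t_(k+1)/t_k = (k + 3)/(k + 5).
Gosper form: A/B · C(k+1)/C(k) with A=k + 3, B=k + 5, C=1.
Solve (k + 3)·f(k+1) − (k + 4)·f(k) = 1.
Degrees (1,1,0) ⇒ d ≤ 1.
Coefficient equations give f(k) = k/3.
Certificate R = B(k−1)f/C = k*(k + 4)/3 gives s_k = -k/(3*k + 9).
Check: Δs_k = -1/(k**2 + 7*k + 12). ✓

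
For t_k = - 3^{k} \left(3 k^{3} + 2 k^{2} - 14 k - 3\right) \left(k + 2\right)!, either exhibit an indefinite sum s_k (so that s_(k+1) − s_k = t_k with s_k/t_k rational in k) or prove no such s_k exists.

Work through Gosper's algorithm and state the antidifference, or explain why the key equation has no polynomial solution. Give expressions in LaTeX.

The ratio is 3*(3*k**4 + 20*k**3 + 32*k**2 - 15*k - 36)/(3*k**3 + 2*k**2 - 14*k - 3).
Gosper form: A/B · C(k+1)/C(k) with A=3*k + 9, B=1, C=k**3 + 2*k**2/3 - 14*k/3 - 1.
Need (3*k + 9)·f(k+1) − (1)·f(k) = k**3 + 2*k**2/3 - 14*k/3 - 1.
d = 2 from the (1,0,3) case.
Solving with deg f ≤ 2: f(k) = (k - 3)*(k - 1)/3.
So s_k = (B(k−1)f/C)·t_k = ((k - 3)*(k - 1)/(3*k**3 + 2*k**2 - 14*k - 3))·t_k = -3**k*(k - 3)*(k - 1)*factorial(k + 2).
Verify: -3**k*(3*k**3 + 2*k**2 - 14*k - 3)*factorial(k + 2) matches t_k.

s_k = - 3^{k} \left(k - 3\right) \left(k - 1\right) \left(k + 2\right)!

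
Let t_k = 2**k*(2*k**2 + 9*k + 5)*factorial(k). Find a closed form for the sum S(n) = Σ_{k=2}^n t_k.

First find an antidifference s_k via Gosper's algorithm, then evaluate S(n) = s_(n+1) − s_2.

S(n) = 2*2**n*n**2*factorial(n) + 10*2**n*n*factorial(n) + 8*2**n*factorial(n) - 40

Compute t_(k+1)/t_k: get 2*(2*k**3 + 15*k**2 + 29*k + 16)/(2*k**2 + 9*k + 5).
So A=2*k + 2 and B=1, with C=k**2 + 9*k/2 + 5/2.
f must satisfy (2*k + 2)·f(k+1) − (1)·f(k) = k**2 + 9*k/2 + 5/2.
Bound: deg f ≤ 1.
A polynomial solution: f(k) = (k + 3)/2.
Then R = B(k−1)f/C = (k + 3)/(2*k**2 + 9*k + 5), so s_k = R(k)·t_k = 2**k*(k + 3)*factorial(k).
s_(k+1) − s_k = 2**k*(2*k**2 + 9*k + 5)*factorial(k) = t_k.
Σ_(k=2)^n t_k = s_(n+1) − s_(2) = (2**(n + 1)*(n + 4)*factorial(n + 1)) − (40), i.e. 2*2**n*n**2*factorial(n) + 10*2**n*n*factorial(n) + 8*2**n*factorial(n) - 40.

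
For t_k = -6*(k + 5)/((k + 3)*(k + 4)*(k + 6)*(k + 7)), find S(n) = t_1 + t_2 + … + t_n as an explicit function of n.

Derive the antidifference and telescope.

S(n) = 3*n*(-n - 11)/(28*(n**2 + 11*n + 28))

r(k) = (k + 3)*(k + 6)**2/((k + 5)**2*(k + 8)) after simplifying.
Take A(k)=k + 3, B(k)=k + 8, C(k)=k**2 + 10*k + 25.
Need (k + 3)·f(k+1) − (k + 7)·f(k) = k**2 + 10*k + 25.
d = 4 from the (1,1,2) case.
A polynomial solution: f(k) = k*(k + 4)*(k + 5)*(k + 9)/36.
So s_k = (B(k−1)f/C)·t_k = (k*(k + 4)*(k + 7)*(k + 9)/(36*(k + 5)))·t_k = k*(-k - 9)/(6*(k**2 + 9*k + 18)).
s_(k+1) − s_k = 6*(-k - 5)/(k**4 + 20*k**3 + 145*k**2 + 450*k + 504) = t_k.
Evaluate: s_(n+1) = (-n**2 - 11*n - 10)/(6*(n**2 + 11*n + 28)); subtract s_(1) = -5/84 ⇒ S(n) = 3*n*(-n - 11)/(28*(n**2 + 11*n + 28)).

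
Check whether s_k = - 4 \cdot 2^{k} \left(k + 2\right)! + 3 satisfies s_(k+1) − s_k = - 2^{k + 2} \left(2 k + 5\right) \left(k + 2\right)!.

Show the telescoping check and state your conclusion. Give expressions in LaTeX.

Valid: the claim telescopes to t_k.

s_(k+1) = -4*2**(k + 1)*factorial(k + 3) + 3
s_(k+1) − s_k = -2**(k + 2)*(2*k + 5)*factorial(k + 2)
(s_(k+1) − s_k) − t_k = 0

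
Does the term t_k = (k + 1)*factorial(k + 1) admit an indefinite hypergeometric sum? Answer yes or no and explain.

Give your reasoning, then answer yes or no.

Yes. s_k = factorial(k + 1).

t_(k+1)/t_k = (k + 2)**2/(k + 1).
Normal form (A,B,C) = (k + 2, 1, k + 1).
f must satisfy (k + 2)·f(k+1) − (1)·f(k) = k + 1.
deg f ≤ 0 (via 1,0,1).
Coefficient equations give f(k) = 1.
Certificate R = B(k−1)f/C = 1/(k + 1) gives s_k = factorial(k + 1).
Check: Δs_k = (k + 1)*factorial(k + 1). ✓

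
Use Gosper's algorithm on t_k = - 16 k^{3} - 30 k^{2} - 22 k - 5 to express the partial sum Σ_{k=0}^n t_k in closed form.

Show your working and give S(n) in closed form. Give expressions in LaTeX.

Ratio r(k) = (16*k**3 + 78*k**2 + 130*k + 73)/(16*k**3 + 30*k**2 + 22*k + 5).
Factor: A=1; B=1; C=k**3 + 15*k**2/8 + 11*k/8 + 5/16.
Set up (1)·f(k+1) − (1)·f(k) − (k**3 + 15*k**2/8 + 11*k/8 + 5/16) = 0.
d = 4 from the (0,0,3) case.
A polynomial solution: f(k) = k*(2*k - 1)*(2*k**2 + 2*k + 1)/16.
Certificate R = B(k−1)f/C = k*(2*k - 1)*(2*k**2 + 2*k + 1)/(16*k**3 + 30*k**2 + 22*k + 5) gives s_k = -4*k**4 - 2*k**3 + k.
Δs = -16*k**3 - 30*k**2 - 22*k - 5, as required.
s_(n+1) = -4*n**4 - 18*n**3 - 30*n**2 - 21*n - 5 and s_(0) = 0, so S(n) = -4*n**4 - 18*n**3 - 30*n**2 - 21*n - 5.

S(n) = - 4 n^{4} - 18 n^{3} - 30 n^{2} - 21 n - 5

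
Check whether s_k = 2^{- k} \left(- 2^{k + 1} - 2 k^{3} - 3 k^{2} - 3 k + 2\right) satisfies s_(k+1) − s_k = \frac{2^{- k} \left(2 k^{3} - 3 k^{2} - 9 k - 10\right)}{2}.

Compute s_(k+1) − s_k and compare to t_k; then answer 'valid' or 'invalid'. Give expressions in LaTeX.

valid; difference matches t_k

s_(k+1) = (-4*2**k - 2*k**3 - 9*k**2 - 15*k - 6)/(2*2**k)
s_(k+1) − s_k = (2*k**3 - 3*k**2 - 9*k - 10)/(2*2**k)
(s_(k+1) − s_k) − t_k = 0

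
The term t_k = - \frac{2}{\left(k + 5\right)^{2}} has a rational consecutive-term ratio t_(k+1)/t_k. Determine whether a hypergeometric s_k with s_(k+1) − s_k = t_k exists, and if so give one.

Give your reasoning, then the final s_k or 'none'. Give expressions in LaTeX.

none (Gosper's algorithm certifies no s_k)

Ratio r(k) = (k + 5)**2/(k + 6)**2.
So A=k**2 + 10*k + 25 and B=k**2 + 12*k + 36, with C=1.
Need (k**2 + 10*k + 25)·f(k+1) − (k**2 + 10*k + 25)·f(k) = 1.
Bound: deg f ≤ 0.
f = c0 ⇒ A·f(k+1) − B(k−1)·f(k) − C = -1. The system {-1 = 0} is inconsistent; no antidifference.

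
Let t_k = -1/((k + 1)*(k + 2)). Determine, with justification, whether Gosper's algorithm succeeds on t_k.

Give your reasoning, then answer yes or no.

The ratio is (k + 1)/(k + 3).
Factor: A=k + 1; B=k + 3; C=1.
Key eq: (k + 1)·f(k+1) = (k + 2)·f(k) + (1).
Degrees (1,1,0) ⇒ d ≤ 1.
Solving with deg f ≤ 1: f(k) = k.
So s_k = (B(k−1)f/C)·t_k = (k*(k + 2))·t_k = -k/(k + 1).
Δs = -1/(k**2 + 3*k + 2), as required.

Yes. s_k = -k/(k + 1).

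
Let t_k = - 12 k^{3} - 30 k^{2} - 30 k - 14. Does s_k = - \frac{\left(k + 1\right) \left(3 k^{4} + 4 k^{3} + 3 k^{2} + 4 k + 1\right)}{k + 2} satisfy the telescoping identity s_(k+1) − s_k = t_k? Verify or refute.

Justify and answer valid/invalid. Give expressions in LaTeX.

Invalid: residual \frac{9 k^{4} + 50 k^{3} + 87 k^{2} + 70 k + 27}{k^{2} + 5 k + 6} ≠ 0.

s_(k+1) = (-3*k**5 - 22*k**4 - 65*k**3 - 100*k**2 - 83*k - 30)/(k + 3)
s_(k+1) − s_k = (-12*k**5 - 81*k**4 - 202*k**3 - 257*k**2 - 180*k - 57)/(k**2 + 5*k + 6)
(s_(k+1) − s_k) − t_k = (9*k**4 + 50*k**3 + 87*k**2 + 70*k + 27)/(k**2 + 5*k + 6)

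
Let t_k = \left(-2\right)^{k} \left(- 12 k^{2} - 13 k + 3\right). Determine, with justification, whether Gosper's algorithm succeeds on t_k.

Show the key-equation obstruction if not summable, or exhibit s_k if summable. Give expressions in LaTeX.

Yes. s_k = \left(-2\right)^{k} \left(4 k^{2} - k - 3\right).

The ratio is 2*(-12*k**2 - 37*k - 22)/(12*k**2 + 13*k - 3).
Normal form (A,B,C) = (-2, 1, k**2 + 13*k/12 - 1/4).
Need (-2)·f(k+1) − (1)·f(k) = k**2 + 13*k/12 - 1/4.
deg f ≤ 2 (via 0,0,2).
Coefficient equations give f(k) = -(k - 1)*(4*k + 3)/12.
So s_k = (B(k−1)f/C)·t_k = (-(k - 1)*(4*k + 3)/(12*k**2 + 13*k - 3))·t_k = (-2)**k*(4*k**2 - k - 3).
Check: Δs_k = (-2)**k*(-12*k**2 - 13*k + 3). ✓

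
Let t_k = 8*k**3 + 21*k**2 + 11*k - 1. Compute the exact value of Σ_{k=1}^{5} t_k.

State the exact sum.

t_(k+1)/t_k = (8*k**3 + 45*k**2 + 77*k + 39)/(8*k**3 + 21*k**2 + 11*k - 1).
So A=1 and B=1, with C=k**3 + 21*k**2/8 + 11*k/8 - 1/8.
Key eq: (1)·f(k+1) = (1)·f(k) + (k**3 + 21*k**2/8 + 11*k/8 - 1/8).
deg f ≤ 4 (via 0,0,3).
Match coefficients ⇒ f(k) = k*(2*k**3 + 3*k**2 - 3*k - 3)/8.
Then R = B(k−1)f/C = k*(2*k**3 + 3*k**2 - 3*k - 3)/(8*k**3 + 21*k**2 + 11*k - 1), so s_k = R(k)·t_k = k*(2*k**3 + 3*k**2 - 3*k - 3).
s_(k+1) − s_k = 8*k**3 + 21*k**2 + 11*k - 1 = t_k.
Evaluate s at k=6 and k=1: 3114 and -1; difference 3115.

Σ = 3115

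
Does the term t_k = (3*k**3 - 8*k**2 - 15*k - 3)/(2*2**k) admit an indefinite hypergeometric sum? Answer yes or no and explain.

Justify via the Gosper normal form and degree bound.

t_(k+1)/t_k = (3*k**3 + k**2 - 22*k - 23)/(2*(3*k**3 - 8*k**2 - 15*k - 3)).
Factor: A=1/2; B=1; C=k**3 - 8*k**2/3 - 5*k - 1.
Solve (1/2)·f(k+1) − (1)·f(k) = k**3 - 8*k**2/3 - 5*k - 1.
Degrees (0,0,3) ⇒ d ≤ 3.
A polynomial solution: f(k) = -2*(3*k**3 + k**2 - 4*k - 3)/3.
Certificate R = B(k−1)f/C = -2*(3*k**3 + k**2 - 4*k - 3)/(3*k**3 - 8*k**2 - 15*k - 3) gives s_k = (-3*k**3 - k**2 + 4*k + 3)/2**k.
Verify: (3*k**3 - 8*k**2 - 15*k - 3)/(2*2**k) matches t_k.

Yes. s_k = (-3*k**3 - k**2 + 4*k + 3)/2**k.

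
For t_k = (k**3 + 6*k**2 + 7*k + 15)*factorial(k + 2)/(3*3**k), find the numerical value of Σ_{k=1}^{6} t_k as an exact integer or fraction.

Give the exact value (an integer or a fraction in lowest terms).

Σ = 326986/27

Ratio r(k) = (k**4 + 12*k**3 + 49*k**2 + 95*k + 87)/(3*(k**3 + 6*k**2 + 7*k + 15)).
Take A(k)=k/3 + 1, B(k)=1, C(k)=k**3 + 6*k**2 + 7*k + 15.
Need (k/3 + 1)·f(k+1) − (1)·f(k) = k**3 + 6*k**2 + 7*k + 15.
Bound: deg f ≤ 2.
Match coefficients ⇒ f(k) = 3*(k**2 + 4*k - 4).
Get s_k = R·t_k = (k**2 + 4*k - 4)*factorial(k + 2)/3**k with R(k) = B(k−1)f(k)/C(k) = 3*(k**2 + 4*k - 4)/(k**3 + 6*k**2 + 7*k + 15).
Check: Δs_k = (k**3 + 6*k**2 + 7*k + 15)*factorial(k + 2)/(3*3**k). ✓
Telescoping: Σ = s_(7) − s_(1) = 327040/27 − (2) = 326986/27.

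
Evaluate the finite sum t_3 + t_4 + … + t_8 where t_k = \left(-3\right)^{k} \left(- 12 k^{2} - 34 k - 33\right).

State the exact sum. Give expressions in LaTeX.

Σ = -5549472

Ratio r(k) = 3*(-12*k**2 - 58*k - 79)/(12*k**2 + 34*k + 33).
A = -3, B = 1, C = k**2 + 17*k/6 + 11/4.
Key eq: (-3)·f(k+1) = (1)·f(k) + (k**2 + 17*k/6 + 11/4).
Bound: deg f ≤ 2.
Coefficient equations give f(k) = -(3*k**2 + 4*k + 3)/12.
Certificate R = B(k−1)f/C = -(3*k**2 + 4*k + 3)/(12*k**2 + 34*k + 33) gives s_k = (-3)**k*(3*k**2 + 4*k + 3).
Verify: (-3)**k*(-12*k**2 - 34*k - 33) matches t_k.
Sum = s_(9) − s_(3); s_(9) = -5550606, s_(3) = -1134 ⇒ -5549472.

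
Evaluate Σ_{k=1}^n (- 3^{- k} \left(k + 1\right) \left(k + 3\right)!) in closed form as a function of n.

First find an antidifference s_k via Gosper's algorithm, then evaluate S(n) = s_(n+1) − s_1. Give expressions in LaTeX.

S(n) = 24 - 3^{- n} \left(n + 4\right)!

Compute t_(k+1)/t_k: get (k + 2)*(k + 4)/(3*(k + 1)).
Take A(k)=k/3 + 4/3, B(k)=1, C(k)=k + 1.
f must satisfy (k/3 + 4/3)·f(k+1) − (1)·f(k) = k + 1.
Bound: deg f ≤ 0.
Solving with deg f ≤ 0: f(k) = 3.
So s_k = (B(k−1)f/C)·t_k = (3/(k + 1))·t_k = -3**(1 - k)*factorial(k + 3).
s_(k+1) − s_k = -(k + 1)*factorial(k + 3)/3**k = t_k.
Telescope: S(n) = s_(n+1) − s_(1) = -factorial(n + 4)/3**n − (-24) = 24 - factorial(n + 4)/3**n.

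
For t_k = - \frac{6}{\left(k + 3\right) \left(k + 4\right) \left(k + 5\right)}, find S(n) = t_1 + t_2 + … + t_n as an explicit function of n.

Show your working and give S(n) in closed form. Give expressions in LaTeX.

S(n) = \frac{3 n \left(- n - 9\right)}{20 \left(n^{2} + 9 n + 20\right)}

The ratio is (k + 3)/(k + 6).
Take A(k)=k + 3, B(k)=k + 6, C(k)=1.
Key eq: (k + 3)·f(k+1) = (k + 5)·f(k) + (1).
Bound: deg f ≤ 2.
Solve for f: f(k) = k*(k + 7)/24 (degree 2 ≤ 2).
So s_k = (B(k−1)f/C)·t_k = (k*(k + 5)*(k + 7)/24)·t_k = k*(-k - 7)/(4*(k + 3)*(k + 4)).
Δs = -6/(k**3 + 12*k**2 + 47*k + 60), as required.
s_(n+1) = (-n**2 - 9*n - 8)/(4*(n**2 + 9*n + 20)) and s_(1) = -1/10, so S(n) = 3*n*(-n - 9)/(20*(n**2 + 9*n + 20)).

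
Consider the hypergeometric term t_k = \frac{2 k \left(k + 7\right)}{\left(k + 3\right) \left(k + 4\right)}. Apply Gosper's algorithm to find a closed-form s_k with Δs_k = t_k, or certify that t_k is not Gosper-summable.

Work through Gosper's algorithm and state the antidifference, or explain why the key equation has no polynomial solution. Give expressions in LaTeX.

r(k) = (k + 1)*(k + 3)*(k + 8)/(k*(k + 5)*(k + 7)) after simplifying.
Gosper form: A/B · C(k+1)/C(k) with A=k + 3, B=k + 5, C=k**2 + 7*k.
f must satisfy (k + 3)·f(k+1) − (k + 4)·f(k) = k**2 + 7*k.
deg f ≤ 2 (via 1,1,2).
Coefficient equations give f(k) = k*(k - 1).
Get s_k = R·t_k = 2*k*(k - 1)/(k + 3) with R(k) = B(k−1)f(k)/C(k) = (k - 1)*(k + 4)/(k + 7).
Verify: 2*k*(k + 7)/(k**2 + 7*k + 12) matches t_k.

s_k = \frac{2 k \left(k - 1\right)}{k + 3}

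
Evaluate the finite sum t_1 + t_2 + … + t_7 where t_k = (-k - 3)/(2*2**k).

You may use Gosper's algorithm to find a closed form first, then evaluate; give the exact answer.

Σ = -157/64

t_(k+1)/t_k = (k + 4)/(2*(k + 3)).
So A=1/2 and B=1, with C=k + 3.
Key eq: (1/2)·f(k+1) = (1)·f(k) + (k + 3).
Bound: deg f ≤ 1.
Solve for f: f(k) = -2*(k + 4) (degree 1 ≤ 1).
Get s_k = R·t_k = (k + 4)/2**k with R(k) = B(k−1)f(k)/C(k) = -2*(k + 4)/(k + 3).
Δs = (-k - 3)/(2*2**k), as required.
Evaluate s at k=8 and k=1: 3/64 and 5/2; difference -157/64.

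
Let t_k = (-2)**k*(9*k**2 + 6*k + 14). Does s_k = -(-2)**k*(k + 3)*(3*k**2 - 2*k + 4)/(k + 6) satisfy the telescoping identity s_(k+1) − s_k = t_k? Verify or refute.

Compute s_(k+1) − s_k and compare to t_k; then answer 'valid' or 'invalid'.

s_(k+1) = 2*(-2)**k*(k + 4)*(-2*k + 3*(k + 1)**2 + 2)/(k + 7)
s_(k+1) − s_k = (-2)**k*(9*k**4 + 96*k**3 + 281*k**2 + 290*k + 324)/(k**2 + 13*k + 42)
(s_(k+1) − s_k) − t_k = (-2)**k*(-27*k**3 - 189*k**2 - 144*k - 264)/(k**2 + 13*k + 42)

Invalid: residual (-2)**k*(-27*k**3 - 189*k**2 - 144*k - 264)/(k**2 + 13*k + 42) ≠ 0.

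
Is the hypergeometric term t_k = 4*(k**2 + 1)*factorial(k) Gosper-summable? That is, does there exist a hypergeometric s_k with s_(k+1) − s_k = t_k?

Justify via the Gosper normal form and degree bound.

Yes. s_k = 4*(k - 1)*factorial(k).

Step 1: r(k) = (k + 1)*((k + 1)**2 + 1)/(k**2 + 1).
Normal form (A,B,C) = (k + 1, 1, k**2 + 1).
Set up (k + 1)·f(k+1) − (1)·f(k) − (k**2 + 1) = 0.
Bound: deg f ≤ 1.
Solving with deg f ≤ 1: f(k) = k - 1.
Certificate R = B(k−1)f/C = (k - 1)/(k**2 + 1) gives s_k = 4*(k - 1)*factorial(k).
Verify: 4*(k**2 + 1)*factorial(k) matches t_k.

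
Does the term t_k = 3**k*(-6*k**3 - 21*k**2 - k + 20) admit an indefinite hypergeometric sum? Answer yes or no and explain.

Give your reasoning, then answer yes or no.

Yes. s_k = 3**k*(-3*k**3 + 3*k**2 + 4*k + 4).

r(k) = 3*(6*k**3 + 39*k**2 + 61*k + 8)/(6*k**3 + 21*k**2 + k - 20) after simplifying.
So A=3 and B=1, with C=k**3 + 7*k**2/2 + k/6 - 10/3.
Solve (3)·f(k+1) − (1)·f(k) = k**3 + 7*k**2/2 + k/6 - 10/3.
deg f ≤ 3 (via 0,0,3).
Solve for f: f(k) = (k - 2)*(3*k**2 + 3*k + 2)/6 (degree 3 ≤ 3).
Get s_k = R·t_k = 3**k*(-3*k**3 + 3*k**2 + 4*k + 4) with R(k) = B(k−1)f(k)/C(k) = (k - 2)*(3*k**2 + 3*k + 2)/(6*k**3 + 21*k**2 + k - 20).
s_(k+1) − s_k = 3**k*(-6*k**3 - 21*k**2 - k + 20) = t_k.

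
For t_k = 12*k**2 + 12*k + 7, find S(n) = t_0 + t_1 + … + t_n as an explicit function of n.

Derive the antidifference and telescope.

S(n) = 4*n**3 + 12*n**2 + 15*n + 7

Step 1: r(k) = (12*k**2 + 36*k + 31)/(12*k**2 + 12*k + 7).
Gosper form: A/B · C(k+1)/C(k) with A=1, B=1, C=k**2 + k + 7/12.
f must satisfy (1)·f(k+1) − (1)·f(k) = k**2 + k + 7/12.
Bound: deg f ≤ 3.
Solve for f: f(k) = k*(4*k**2 + 3)/12 (degree 3 ≤ 3).
So s_k = (B(k−1)f/C)·t_k = (k*(4*k**2 + 3)/(12*k**2 + 12*k + 7))·t_k = k*(4*k**2 + 3).
s_(k+1) − s_k = 12*k**2 + 12*k + 7 = t_k.
Σ_(k=0)^n t_k = s_(n+1) − s_(0) = (4*n**3 + 12*n**2 + 15*n + 7) − (0), i.e. 4*n**3 + 12*n**2 + 15*n + 7.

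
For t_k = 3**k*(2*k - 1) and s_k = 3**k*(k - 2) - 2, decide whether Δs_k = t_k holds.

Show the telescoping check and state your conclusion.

s_(k+1) = 3**(k + 1)*(k - 1) - 2
s_(k+1) − s_k = 3**k*(2*k - 1)
(s_(k+1) − s_k) − t_k = 0

valid; difference matches t_k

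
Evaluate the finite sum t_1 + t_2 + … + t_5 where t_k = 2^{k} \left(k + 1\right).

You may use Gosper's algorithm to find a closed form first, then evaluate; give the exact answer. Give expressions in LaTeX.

t_(k+1)/t_k = 2*(k + 2)/(k + 1).
Factor: A=2; B=1; C=k + 1.
f must satisfy (2)·f(k+1) − (1)·f(k) = k + 1.
d = 1 from the (0,0,1) case.
Match coefficients ⇒ f(k) = k - 1.
So s_k = (B(k−1)f/C)·t_k = ((k - 1)/(k + 1))·t_k = 2**k*(k - 1).
s_(k+1) − s_k = 2**k*(k + 1) = t_k.
Evaluate s at k=6 and k=1: 320 and 0; difference 320.

Σ = 320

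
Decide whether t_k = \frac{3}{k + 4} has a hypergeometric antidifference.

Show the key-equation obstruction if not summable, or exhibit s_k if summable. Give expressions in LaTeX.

No — t_k has no hypergeometric antidifference.

t_(k+1)/t_k = (k + 4)/(k + 5).
So A=k + 4 and B=k + 5, with C=1.
f must satisfy (k + 4)·f(k+1) − (k + 4)·f(k) = 1.
deg f ≤ 0 (via 1,1,0).
Generic f = c0 gives residual -1; -1 = 0 cannot hold, so t_k is not Gosper-summable.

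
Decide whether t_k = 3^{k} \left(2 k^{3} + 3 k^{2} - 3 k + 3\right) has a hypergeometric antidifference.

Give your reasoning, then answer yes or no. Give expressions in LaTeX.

Ratio r(k) = 3*(2*k**3 + 9*k**2 + 9*k + 5)/(2*k**3 + 3*k**2 - 3*k + 3).
Gosper form: A/B · C(k+1)/C(k) with A=3, B=1, C=k**3 + 3*k**2/2 - 3*k/2 + 3/2.
Set up (3)·f(k+1) − (1)·f(k) − (k**3 + 3*k**2/2 - 3*k/2 + 3/2) = 0.
d = 3 from the (0,0,3) case.
Match coefficients ⇒ f(k) = k*(k**2 - 3*k + 3)/2.
Get s_k = R·t_k = 3**k*k*(k**2 - 3*k + 3) with R(k) = B(k−1)f(k)/C(k) = k*(k**2 - 3*k + 3)/(2*k**3 + 3*k**2 - 3*k + 3).
s_(k+1) − s_k = 3**k*(2*k**3 + 3*k**2 - 3*k + 3) = t_k.

Yes. s_k = 3^{k} k \left(k^{2} - 3 k + 3\right).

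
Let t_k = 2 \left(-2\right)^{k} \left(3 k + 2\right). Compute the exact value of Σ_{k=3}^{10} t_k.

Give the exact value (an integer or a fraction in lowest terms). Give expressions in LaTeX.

The ratio is 2*(-3*k - 5)/(3*k + 2).
Factor: A=-2; B=1; C=k + 2/3.
Need (-2)·f(k+1) − (1)·f(k) = k + 2/3.
deg f ≤ 1 (via 0,0,1).
Solve for f: f(k) = -k/3 (degree 1 ≤ 1).
So s_k = (B(k−1)f/C)·t_k = (-k/(3*k + 2))·t_k = (-2)**(k + 1)*k.
Check: Δs_k = 2*(-2)**k*(3*k + 2). ✓
Evaluate s at k=11 and k=3: 45056 and 48; difference 45008.

Σ = 45008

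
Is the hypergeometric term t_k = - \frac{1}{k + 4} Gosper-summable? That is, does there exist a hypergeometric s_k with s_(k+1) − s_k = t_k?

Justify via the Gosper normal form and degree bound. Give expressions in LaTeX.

No; the coefficient equations for f are inconsistent.

The ratio is (k + 4)/(k + 5).
So A=k + 4 and B=k + 5, with C=1.
f must satisfy (k + 4)·f(k+1) − (k + 4)·f(k) = 1.
d = 0 from the (1,1,0) case.
Put f(k) = c0: A·f(k+1) − B(k−1)·f(k) − C = -1; need -1 = 0 — inconsistent ⇒ no f, not summable.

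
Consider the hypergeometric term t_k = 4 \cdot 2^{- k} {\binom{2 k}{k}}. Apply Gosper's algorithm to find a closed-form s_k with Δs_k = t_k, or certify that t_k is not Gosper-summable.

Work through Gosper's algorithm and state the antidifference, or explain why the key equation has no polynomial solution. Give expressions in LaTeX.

not Gosper-summable; s_k does not exist

Compute t_(k+1)/t_k: get (2*k + 1)/(k + 1).
A = 2*k + 1, B = k + 1, C = 1.
Set up (2*k + 1)·f(k+1) − (k)·f(k) − (1) = 0.
Degrees (1,1,0) ⇒ d ≤ -1.
Negative degree bound (-1): no f exists, t_k not Gosper-summable.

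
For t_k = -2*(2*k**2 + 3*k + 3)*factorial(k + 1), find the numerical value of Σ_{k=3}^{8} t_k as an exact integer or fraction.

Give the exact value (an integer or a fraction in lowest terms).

Σ = -123378960

r(k) = (k + 2)*(3*k + 2*(k + 1)**2 + 6)/(2*k**2 + 3*k + 3) after simplifying.
So A=k + 2 and B=1, with C=k**2 + 3*k/2 + 3/2.
Set up (k + 2)·f(k+1) − (1)·f(k) − (k**2 + 3*k/2 + 3/2) = 0.
From deg A=1, deg B=0, deg C=2: d=1.
Coefficient equations give f(k) = (2*k - 1)/2.
Certificate R = B(k−1)f/C = (2*k - 1)/(2*k**2 + 3*k + 3) gives s_k = -2*(2*k - 1)*factorial(k + 1).
Δs = -2*(2*k**2 + 3*k + 3)*factorial(k + 1), as required.
Sum = s_(9) − s_(3); s_(9) = -123379200, s_(3) = -240 ⇒ -123378960.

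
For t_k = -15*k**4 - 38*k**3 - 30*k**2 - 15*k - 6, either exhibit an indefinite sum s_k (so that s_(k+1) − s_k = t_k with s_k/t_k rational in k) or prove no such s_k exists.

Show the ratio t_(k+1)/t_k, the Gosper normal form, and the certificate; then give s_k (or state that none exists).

s_k = k*(-3*k**4 - 2*k**3 + 4*k**2 - 2*k - 3)

Step 1: r(k) = (15*k**4 + 98*k**3 + 234*k**2 + 249*k + 104)/(15*k**4 + 38*k**3 + 30*k**2 + 15*k + 6).
Take A(k)=1, B(k)=1, C(k)=k**4 + 38*k**3/15 + 2*k**2 + k + 2/5.
Key eq: (1)·f(k+1) = (1)·f(k) + (k**4 + 38*k**3/15 + 2*k**2 + k + 2/5).
Bound: deg f ≤ 5.
Match coefficients ⇒ f(k) = k*(3*k**4 + 2*k**3 - 4*k**2 + 2*k + 3)/15.
So s_k = (B(k−1)f/C)·t_k = (k*(3*k**4 + 2*k**3 - 4*k**2 + 2*k + 3)/(15*k**4 + 38*k**3 + 30*k**2 + 15*k + 6))·t_k = k*(-3*k**4 - 2*k**3 + 4*k**2 - 2*k - 3).
Verify: -15*k**4 - 38*k**3 - 30*k**2 - 15*k - 6 matches t_k.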